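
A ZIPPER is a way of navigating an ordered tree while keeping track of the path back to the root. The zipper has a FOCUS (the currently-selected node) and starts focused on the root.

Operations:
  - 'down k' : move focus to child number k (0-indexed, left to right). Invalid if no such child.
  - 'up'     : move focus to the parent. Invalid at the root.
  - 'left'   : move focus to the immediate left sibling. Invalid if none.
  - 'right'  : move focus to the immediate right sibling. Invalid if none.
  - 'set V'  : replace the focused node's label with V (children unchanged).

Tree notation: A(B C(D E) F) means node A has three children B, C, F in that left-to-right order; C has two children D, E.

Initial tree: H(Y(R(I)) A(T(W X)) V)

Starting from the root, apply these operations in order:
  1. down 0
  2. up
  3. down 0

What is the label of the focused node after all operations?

Step 1 (down 0): focus=Y path=0 depth=1 children=['R'] left=[] right=['A', 'V'] parent=H
Step 2 (up): focus=H path=root depth=0 children=['Y', 'A', 'V'] (at root)
Step 3 (down 0): focus=Y path=0 depth=1 children=['R'] left=[] right=['A', 'V'] parent=H

Answer: Y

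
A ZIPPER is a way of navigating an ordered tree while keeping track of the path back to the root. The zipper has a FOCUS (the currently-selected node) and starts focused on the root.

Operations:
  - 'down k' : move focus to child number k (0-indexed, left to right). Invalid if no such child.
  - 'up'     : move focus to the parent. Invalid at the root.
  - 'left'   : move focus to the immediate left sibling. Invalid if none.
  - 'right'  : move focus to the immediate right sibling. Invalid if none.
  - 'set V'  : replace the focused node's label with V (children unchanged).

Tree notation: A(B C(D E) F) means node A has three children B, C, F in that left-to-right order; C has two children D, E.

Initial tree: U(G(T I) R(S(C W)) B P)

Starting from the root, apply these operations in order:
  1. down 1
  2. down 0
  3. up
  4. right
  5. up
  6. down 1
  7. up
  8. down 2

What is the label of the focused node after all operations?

Step 1 (down 1): focus=R path=1 depth=1 children=['S'] left=['G'] right=['B', 'P'] parent=U
Step 2 (down 0): focus=S path=1/0 depth=2 children=['C', 'W'] left=[] right=[] parent=R
Step 3 (up): focus=R path=1 depth=1 children=['S'] left=['G'] right=['B', 'P'] parent=U
Step 4 (right): focus=B path=2 depth=1 children=[] left=['G', 'R'] right=['P'] parent=U
Step 5 (up): focus=U path=root depth=0 children=['G', 'R', 'B', 'P'] (at root)
Step 6 (down 1): focus=R path=1 depth=1 children=['S'] left=['G'] right=['B', 'P'] parent=U
Step 7 (up): focus=U path=root depth=0 children=['G', 'R', 'B', 'P'] (at root)
Step 8 (down 2): focus=B path=2 depth=1 children=[] left=['G', 'R'] right=['P'] parent=U

Answer: B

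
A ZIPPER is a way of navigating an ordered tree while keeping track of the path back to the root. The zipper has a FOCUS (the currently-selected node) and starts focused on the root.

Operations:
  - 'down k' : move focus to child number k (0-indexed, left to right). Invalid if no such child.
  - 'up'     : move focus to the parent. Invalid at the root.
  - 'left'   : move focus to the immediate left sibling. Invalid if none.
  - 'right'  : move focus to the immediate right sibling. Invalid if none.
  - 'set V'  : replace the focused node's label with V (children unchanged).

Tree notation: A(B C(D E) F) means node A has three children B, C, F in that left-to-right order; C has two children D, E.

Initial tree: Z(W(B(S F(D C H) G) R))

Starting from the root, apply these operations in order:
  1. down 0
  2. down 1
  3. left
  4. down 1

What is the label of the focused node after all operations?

Step 1 (down 0): focus=W path=0 depth=1 children=['B', 'R'] left=[] right=[] parent=Z
Step 2 (down 1): focus=R path=0/1 depth=2 children=[] left=['B'] right=[] parent=W
Step 3 (left): focus=B path=0/0 depth=2 children=['S', 'F', 'G'] left=[] right=['R'] parent=W
Step 4 (down 1): focus=F path=0/0/1 depth=3 children=['D', 'C', 'H'] left=['S'] right=['G'] parent=B

Answer: F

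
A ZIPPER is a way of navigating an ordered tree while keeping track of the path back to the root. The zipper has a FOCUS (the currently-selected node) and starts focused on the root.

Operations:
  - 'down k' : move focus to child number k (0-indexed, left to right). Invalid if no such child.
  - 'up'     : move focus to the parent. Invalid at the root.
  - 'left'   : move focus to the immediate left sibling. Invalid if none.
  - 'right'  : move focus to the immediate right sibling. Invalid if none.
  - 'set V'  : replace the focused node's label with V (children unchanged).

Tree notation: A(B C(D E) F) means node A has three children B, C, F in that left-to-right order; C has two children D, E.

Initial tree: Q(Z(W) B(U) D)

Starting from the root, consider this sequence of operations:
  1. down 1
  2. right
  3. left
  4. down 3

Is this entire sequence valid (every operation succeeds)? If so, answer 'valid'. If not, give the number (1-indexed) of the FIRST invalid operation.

Answer: 4

Derivation:
Step 1 (down 1): focus=B path=1 depth=1 children=['U'] left=['Z'] right=['D'] parent=Q
Step 2 (right): focus=D path=2 depth=1 children=[] left=['Z', 'B'] right=[] parent=Q
Step 3 (left): focus=B path=1 depth=1 children=['U'] left=['Z'] right=['D'] parent=Q
Step 4 (down 3): INVALID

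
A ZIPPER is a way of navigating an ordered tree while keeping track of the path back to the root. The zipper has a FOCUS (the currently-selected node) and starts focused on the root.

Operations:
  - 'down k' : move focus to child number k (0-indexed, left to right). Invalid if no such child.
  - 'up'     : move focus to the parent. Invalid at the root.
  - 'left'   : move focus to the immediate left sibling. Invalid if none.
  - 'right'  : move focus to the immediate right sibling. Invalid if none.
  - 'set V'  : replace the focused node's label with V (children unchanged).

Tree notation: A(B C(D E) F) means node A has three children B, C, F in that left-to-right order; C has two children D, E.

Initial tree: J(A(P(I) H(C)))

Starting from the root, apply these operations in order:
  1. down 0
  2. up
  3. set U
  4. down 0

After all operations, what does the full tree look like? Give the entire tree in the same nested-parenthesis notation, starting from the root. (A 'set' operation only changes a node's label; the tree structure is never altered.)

Step 1 (down 0): focus=A path=0 depth=1 children=['P', 'H'] left=[] right=[] parent=J
Step 2 (up): focus=J path=root depth=0 children=['A'] (at root)
Step 3 (set U): focus=U path=root depth=0 children=['A'] (at root)
Step 4 (down 0): focus=A path=0 depth=1 children=['P', 'H'] left=[] right=[] parent=U

Answer: U(A(P(I) H(C)))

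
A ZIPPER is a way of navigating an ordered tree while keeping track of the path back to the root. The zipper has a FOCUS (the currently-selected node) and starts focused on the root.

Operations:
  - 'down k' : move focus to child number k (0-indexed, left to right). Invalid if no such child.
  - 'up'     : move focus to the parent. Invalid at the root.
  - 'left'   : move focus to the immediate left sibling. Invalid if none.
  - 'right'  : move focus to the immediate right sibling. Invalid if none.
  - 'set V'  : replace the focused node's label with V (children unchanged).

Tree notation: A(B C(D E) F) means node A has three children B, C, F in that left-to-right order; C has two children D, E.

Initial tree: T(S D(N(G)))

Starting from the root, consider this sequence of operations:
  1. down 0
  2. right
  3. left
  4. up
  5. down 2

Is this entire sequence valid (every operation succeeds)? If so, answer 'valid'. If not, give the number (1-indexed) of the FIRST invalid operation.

Step 1 (down 0): focus=S path=0 depth=1 children=[] left=[] right=['D'] parent=T
Step 2 (right): focus=D path=1 depth=1 children=['N'] left=['S'] right=[] parent=T
Step 3 (left): focus=S path=0 depth=1 children=[] left=[] right=['D'] parent=T
Step 4 (up): focus=T path=root depth=0 children=['S', 'D'] (at root)
Step 5 (down 2): INVALID

Answer: 5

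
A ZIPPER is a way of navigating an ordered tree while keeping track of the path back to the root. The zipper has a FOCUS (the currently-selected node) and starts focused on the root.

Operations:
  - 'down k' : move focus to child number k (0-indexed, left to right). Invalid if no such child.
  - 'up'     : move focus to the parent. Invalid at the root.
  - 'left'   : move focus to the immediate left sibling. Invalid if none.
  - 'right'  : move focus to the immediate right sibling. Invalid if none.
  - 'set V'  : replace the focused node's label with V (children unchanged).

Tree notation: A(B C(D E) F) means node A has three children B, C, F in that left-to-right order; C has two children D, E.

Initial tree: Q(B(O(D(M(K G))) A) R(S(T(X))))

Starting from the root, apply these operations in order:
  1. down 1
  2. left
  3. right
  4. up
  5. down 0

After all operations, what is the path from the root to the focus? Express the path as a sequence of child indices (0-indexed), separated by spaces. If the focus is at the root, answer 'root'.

Answer: 0

Derivation:
Step 1 (down 1): focus=R path=1 depth=1 children=['S'] left=['B'] right=[] parent=Q
Step 2 (left): focus=B path=0 depth=1 children=['O', 'A'] left=[] right=['R'] parent=Q
Step 3 (right): focus=R path=1 depth=1 children=['S'] left=['B'] right=[] parent=Q
Step 4 (up): focus=Q path=root depth=0 children=['B', 'R'] (at root)
Step 5 (down 0): focus=B path=0 depth=1 children=['O', 'A'] left=[] right=['R'] parent=Q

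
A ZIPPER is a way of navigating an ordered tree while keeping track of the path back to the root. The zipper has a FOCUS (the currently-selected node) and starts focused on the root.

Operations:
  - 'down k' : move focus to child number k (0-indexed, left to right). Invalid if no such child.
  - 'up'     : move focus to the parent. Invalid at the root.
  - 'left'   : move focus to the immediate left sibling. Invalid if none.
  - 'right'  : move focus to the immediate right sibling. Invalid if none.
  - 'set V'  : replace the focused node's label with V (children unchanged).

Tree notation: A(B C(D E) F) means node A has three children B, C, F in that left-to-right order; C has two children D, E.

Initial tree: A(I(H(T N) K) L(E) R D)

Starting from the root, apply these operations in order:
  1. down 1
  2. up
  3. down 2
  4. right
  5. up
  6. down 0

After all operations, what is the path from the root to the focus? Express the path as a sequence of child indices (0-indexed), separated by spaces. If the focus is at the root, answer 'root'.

Step 1 (down 1): focus=L path=1 depth=1 children=['E'] left=['I'] right=['R', 'D'] parent=A
Step 2 (up): focus=A path=root depth=0 children=['I', 'L', 'R', 'D'] (at root)
Step 3 (down 2): focus=R path=2 depth=1 children=[] left=['I', 'L'] right=['D'] parent=A
Step 4 (right): focus=D path=3 depth=1 children=[] left=['I', 'L', 'R'] right=[] parent=A
Step 5 (up): focus=A path=root depth=0 children=['I', 'L', 'R', 'D'] (at root)
Step 6 (down 0): focus=I path=0 depth=1 children=['H', 'K'] left=[] right=['L', 'R', 'D'] parent=A

Answer: 0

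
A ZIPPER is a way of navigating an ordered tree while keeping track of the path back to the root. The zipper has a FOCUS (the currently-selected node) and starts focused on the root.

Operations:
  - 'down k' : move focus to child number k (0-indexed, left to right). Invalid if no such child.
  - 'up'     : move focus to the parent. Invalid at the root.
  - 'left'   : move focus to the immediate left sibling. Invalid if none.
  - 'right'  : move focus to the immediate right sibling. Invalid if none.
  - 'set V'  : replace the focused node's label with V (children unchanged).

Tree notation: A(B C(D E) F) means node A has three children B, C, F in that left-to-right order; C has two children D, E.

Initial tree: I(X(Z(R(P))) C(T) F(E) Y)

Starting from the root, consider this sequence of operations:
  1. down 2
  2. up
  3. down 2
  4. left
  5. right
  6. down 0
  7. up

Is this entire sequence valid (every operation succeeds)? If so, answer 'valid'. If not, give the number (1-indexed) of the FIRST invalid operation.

Step 1 (down 2): focus=F path=2 depth=1 children=['E'] left=['X', 'C'] right=['Y'] parent=I
Step 2 (up): focus=I path=root depth=0 children=['X', 'C', 'F', 'Y'] (at root)
Step 3 (down 2): focus=F path=2 depth=1 children=['E'] left=['X', 'C'] right=['Y'] parent=I
Step 4 (left): focus=C path=1 depth=1 children=['T'] left=['X'] right=['F', 'Y'] parent=I
Step 5 (right): focus=F path=2 depth=1 children=['E'] left=['X', 'C'] right=['Y'] parent=I
Step 6 (down 0): focus=E path=2/0 depth=2 children=[] left=[] right=[] parent=F
Step 7 (up): focus=F path=2 depth=1 children=['E'] left=['X', 'C'] right=['Y'] parent=I

Answer: valid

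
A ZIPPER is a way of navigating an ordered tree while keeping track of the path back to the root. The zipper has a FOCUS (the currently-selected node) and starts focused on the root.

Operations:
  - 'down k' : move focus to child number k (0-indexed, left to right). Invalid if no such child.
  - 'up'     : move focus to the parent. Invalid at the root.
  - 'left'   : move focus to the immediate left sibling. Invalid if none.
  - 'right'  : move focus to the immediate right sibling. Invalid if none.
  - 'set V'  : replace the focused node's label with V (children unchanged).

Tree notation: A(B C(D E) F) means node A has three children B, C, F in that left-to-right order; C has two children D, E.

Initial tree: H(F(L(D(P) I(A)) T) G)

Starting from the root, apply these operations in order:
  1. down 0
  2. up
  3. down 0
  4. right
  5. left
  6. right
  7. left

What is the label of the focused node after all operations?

Step 1 (down 0): focus=F path=0 depth=1 children=['L', 'T'] left=[] right=['G'] parent=H
Step 2 (up): focus=H path=root depth=0 children=['F', 'G'] (at root)
Step 3 (down 0): focus=F path=0 depth=1 children=['L', 'T'] left=[] right=['G'] parent=H
Step 4 (right): focus=G path=1 depth=1 children=[] left=['F'] right=[] parent=H
Step 5 (left): focus=F path=0 depth=1 children=['L', 'T'] left=[] right=['G'] parent=H
Step 6 (right): focus=G path=1 depth=1 children=[] left=['F'] right=[] parent=H
Step 7 (left): focus=F path=0 depth=1 children=['L', 'T'] left=[] right=['G'] parent=H

Answer: F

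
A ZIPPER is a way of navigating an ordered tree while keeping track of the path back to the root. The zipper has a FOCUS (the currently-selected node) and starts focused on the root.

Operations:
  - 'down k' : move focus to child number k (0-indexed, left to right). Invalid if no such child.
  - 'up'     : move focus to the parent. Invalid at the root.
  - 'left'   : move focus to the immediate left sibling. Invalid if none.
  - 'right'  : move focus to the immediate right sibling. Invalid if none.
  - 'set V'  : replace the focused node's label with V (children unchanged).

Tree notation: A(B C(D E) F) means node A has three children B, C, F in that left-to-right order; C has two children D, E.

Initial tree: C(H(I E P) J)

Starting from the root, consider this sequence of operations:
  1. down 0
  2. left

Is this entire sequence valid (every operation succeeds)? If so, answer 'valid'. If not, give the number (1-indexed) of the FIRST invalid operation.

Step 1 (down 0): focus=H path=0 depth=1 children=['I', 'E', 'P'] left=[] right=['J'] parent=C
Step 2 (left): INVALID

Answer: 2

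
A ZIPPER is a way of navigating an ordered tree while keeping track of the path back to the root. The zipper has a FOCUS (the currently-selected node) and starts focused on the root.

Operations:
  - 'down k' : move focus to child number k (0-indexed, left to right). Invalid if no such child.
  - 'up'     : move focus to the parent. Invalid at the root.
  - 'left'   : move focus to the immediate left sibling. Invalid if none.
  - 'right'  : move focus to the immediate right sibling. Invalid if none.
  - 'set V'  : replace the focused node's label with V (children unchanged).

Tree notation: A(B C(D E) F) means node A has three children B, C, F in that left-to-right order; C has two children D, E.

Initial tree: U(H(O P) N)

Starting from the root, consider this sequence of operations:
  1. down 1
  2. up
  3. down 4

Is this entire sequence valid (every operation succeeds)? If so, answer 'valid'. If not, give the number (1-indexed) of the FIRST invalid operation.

Step 1 (down 1): focus=N path=1 depth=1 children=[] left=['H'] right=[] parent=U
Step 2 (up): focus=U path=root depth=0 children=['H', 'N'] (at root)
Step 3 (down 4): INVALID

Answer: 3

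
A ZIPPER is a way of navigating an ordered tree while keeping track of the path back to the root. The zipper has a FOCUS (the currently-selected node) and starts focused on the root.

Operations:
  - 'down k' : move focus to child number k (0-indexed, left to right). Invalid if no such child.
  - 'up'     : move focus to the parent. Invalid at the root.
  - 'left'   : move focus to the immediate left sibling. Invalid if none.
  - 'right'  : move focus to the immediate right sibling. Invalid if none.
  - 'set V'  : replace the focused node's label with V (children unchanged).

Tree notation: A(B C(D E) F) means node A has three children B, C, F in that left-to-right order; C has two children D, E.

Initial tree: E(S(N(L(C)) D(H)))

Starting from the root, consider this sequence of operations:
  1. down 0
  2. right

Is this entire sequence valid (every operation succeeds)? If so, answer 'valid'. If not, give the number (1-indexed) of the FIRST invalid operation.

Answer: 2

Derivation:
Step 1 (down 0): focus=S path=0 depth=1 children=['N', 'D'] left=[] right=[] parent=E
Step 2 (right): INVALID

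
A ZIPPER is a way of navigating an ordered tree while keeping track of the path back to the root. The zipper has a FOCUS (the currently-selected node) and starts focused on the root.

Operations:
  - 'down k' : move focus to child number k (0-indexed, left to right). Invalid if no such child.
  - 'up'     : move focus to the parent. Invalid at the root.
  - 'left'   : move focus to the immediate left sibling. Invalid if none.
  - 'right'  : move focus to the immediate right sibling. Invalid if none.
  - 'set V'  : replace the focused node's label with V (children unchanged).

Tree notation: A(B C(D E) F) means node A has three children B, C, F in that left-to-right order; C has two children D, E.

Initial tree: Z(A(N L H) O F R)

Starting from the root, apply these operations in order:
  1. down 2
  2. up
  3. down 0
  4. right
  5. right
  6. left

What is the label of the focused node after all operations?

Answer: O

Derivation:
Step 1 (down 2): focus=F path=2 depth=1 children=[] left=['A', 'O'] right=['R'] parent=Z
Step 2 (up): focus=Z path=root depth=0 children=['A', 'O', 'F', 'R'] (at root)
Step 3 (down 0): focus=A path=0 depth=1 children=['N', 'L', 'H'] left=[] right=['O', 'F', 'R'] parent=Z
Step 4 (right): focus=O path=1 depth=1 children=[] left=['A'] right=['F', 'R'] parent=Z
Step 5 (right): focus=F path=2 depth=1 children=[] left=['A', 'O'] right=['R'] parent=Z
Step 6 (left): focus=O path=1 depth=1 children=[] left=['A'] right=['F', 'R'] parent=Z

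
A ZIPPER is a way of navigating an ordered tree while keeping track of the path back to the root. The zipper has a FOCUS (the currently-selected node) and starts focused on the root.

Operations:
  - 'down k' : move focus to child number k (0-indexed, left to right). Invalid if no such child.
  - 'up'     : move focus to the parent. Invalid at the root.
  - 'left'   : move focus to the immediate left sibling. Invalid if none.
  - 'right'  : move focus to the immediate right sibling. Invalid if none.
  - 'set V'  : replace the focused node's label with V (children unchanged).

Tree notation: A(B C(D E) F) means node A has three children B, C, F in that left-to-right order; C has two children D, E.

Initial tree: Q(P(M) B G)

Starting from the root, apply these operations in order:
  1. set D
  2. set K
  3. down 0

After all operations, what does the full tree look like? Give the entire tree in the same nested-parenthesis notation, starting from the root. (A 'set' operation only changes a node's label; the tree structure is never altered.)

Answer: K(P(M) B G)

Derivation:
Step 1 (set D): focus=D path=root depth=0 children=['P', 'B', 'G'] (at root)
Step 2 (set K): focus=K path=root depth=0 children=['P', 'B', 'G'] (at root)
Step 3 (down 0): focus=P path=0 depth=1 children=['M'] left=[] right=['B', 'G'] parent=K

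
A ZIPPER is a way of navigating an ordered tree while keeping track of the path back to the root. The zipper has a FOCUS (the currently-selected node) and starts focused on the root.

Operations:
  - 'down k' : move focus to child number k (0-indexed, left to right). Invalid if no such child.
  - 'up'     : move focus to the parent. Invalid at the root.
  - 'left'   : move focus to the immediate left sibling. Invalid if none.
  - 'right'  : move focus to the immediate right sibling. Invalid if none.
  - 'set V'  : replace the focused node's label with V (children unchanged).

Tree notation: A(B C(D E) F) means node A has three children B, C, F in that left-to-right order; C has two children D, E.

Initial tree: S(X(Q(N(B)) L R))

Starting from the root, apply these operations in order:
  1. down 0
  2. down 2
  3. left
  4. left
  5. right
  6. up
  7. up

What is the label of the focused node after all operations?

Answer: S

Derivation:
Step 1 (down 0): focus=X path=0 depth=1 children=['Q', 'L', 'R'] left=[] right=[] parent=S
Step 2 (down 2): focus=R path=0/2 depth=2 children=[] left=['Q', 'L'] right=[] parent=X
Step 3 (left): focus=L path=0/1 depth=2 children=[] left=['Q'] right=['R'] parent=X
Step 4 (left): focus=Q path=0/0 depth=2 children=['N'] left=[] right=['L', 'R'] parent=X
Step 5 (right): focus=L path=0/1 depth=2 children=[] left=['Q'] right=['R'] parent=X
Step 6 (up): focus=X path=0 depth=1 children=['Q', 'L', 'R'] left=[] right=[] parent=S
Step 7 (up): focus=S path=root depth=0 children=['X'] (at root)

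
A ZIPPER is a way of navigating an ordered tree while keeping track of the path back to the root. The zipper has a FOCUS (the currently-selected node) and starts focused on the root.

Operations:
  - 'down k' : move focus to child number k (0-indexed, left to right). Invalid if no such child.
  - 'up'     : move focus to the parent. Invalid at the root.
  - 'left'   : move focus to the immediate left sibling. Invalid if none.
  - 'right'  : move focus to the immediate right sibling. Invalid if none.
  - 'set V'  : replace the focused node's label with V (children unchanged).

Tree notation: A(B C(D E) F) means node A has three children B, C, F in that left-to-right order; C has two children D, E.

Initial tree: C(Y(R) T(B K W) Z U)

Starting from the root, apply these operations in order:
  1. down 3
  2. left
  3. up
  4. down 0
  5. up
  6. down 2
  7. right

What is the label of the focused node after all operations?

Step 1 (down 3): focus=U path=3 depth=1 children=[] left=['Y', 'T', 'Z'] right=[] parent=C
Step 2 (left): focus=Z path=2 depth=1 children=[] left=['Y', 'T'] right=['U'] parent=C
Step 3 (up): focus=C path=root depth=0 children=['Y', 'T', 'Z', 'U'] (at root)
Step 4 (down 0): focus=Y path=0 depth=1 children=['R'] left=[] right=['T', 'Z', 'U'] parent=C
Step 5 (up): focus=C path=root depth=0 children=['Y', 'T', 'Z', 'U'] (at root)
Step 6 (down 2): focus=Z path=2 depth=1 children=[] left=['Y', 'T'] right=['U'] parent=C
Step 7 (right): focus=U path=3 depth=1 children=[] left=['Y', 'T', 'Z'] right=[] parent=C

Answer: U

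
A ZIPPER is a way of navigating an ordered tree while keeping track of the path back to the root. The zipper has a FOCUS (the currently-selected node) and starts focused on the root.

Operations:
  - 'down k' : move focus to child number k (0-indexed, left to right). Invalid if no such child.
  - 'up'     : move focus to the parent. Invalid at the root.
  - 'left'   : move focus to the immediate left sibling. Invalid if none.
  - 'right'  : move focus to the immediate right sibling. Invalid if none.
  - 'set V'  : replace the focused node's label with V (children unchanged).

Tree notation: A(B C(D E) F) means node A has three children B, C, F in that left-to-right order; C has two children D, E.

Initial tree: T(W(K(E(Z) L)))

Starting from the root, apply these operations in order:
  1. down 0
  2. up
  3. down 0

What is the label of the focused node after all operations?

Step 1 (down 0): focus=W path=0 depth=1 children=['K'] left=[] right=[] parent=T
Step 2 (up): focus=T path=root depth=0 children=['W'] (at root)
Step 3 (down 0): focus=W path=0 depth=1 children=['K'] left=[] right=[] parent=T

Answer: W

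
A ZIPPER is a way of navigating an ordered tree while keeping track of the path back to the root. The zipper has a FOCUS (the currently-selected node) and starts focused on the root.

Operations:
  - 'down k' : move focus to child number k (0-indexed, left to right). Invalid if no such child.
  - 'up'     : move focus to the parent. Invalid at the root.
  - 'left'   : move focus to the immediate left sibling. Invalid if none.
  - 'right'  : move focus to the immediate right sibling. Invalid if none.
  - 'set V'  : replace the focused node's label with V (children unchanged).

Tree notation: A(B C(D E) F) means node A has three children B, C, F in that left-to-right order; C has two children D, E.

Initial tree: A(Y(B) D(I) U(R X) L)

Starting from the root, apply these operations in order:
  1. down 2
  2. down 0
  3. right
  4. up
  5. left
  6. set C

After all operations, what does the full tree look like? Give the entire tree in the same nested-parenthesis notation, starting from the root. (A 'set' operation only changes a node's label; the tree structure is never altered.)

Answer: A(Y(B) C(I) U(R X) L)

Derivation:
Step 1 (down 2): focus=U path=2 depth=1 children=['R', 'X'] left=['Y', 'D'] right=['L'] parent=A
Step 2 (down 0): focus=R path=2/0 depth=2 children=[] left=[] right=['X'] parent=U
Step 3 (right): focus=X path=2/1 depth=2 children=[] left=['R'] right=[] parent=U
Step 4 (up): focus=U path=2 depth=1 children=['R', 'X'] left=['Y', 'D'] right=['L'] parent=A
Step 5 (left): focus=D path=1 depth=1 children=['I'] left=['Y'] right=['U', 'L'] parent=A
Step 6 (set C): focus=C path=1 depth=1 children=['I'] left=['Y'] right=['U', 'L'] parent=A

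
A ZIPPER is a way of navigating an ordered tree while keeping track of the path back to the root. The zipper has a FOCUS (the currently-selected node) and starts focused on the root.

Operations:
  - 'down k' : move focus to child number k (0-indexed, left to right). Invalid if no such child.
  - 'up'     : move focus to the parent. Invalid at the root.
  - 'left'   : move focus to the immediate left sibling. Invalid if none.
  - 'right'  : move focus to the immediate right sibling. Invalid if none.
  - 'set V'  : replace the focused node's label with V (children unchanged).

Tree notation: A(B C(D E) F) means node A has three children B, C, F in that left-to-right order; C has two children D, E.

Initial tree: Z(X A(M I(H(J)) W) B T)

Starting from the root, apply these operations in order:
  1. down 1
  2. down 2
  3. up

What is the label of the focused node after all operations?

Answer: A

Derivation:
Step 1 (down 1): focus=A path=1 depth=1 children=['M', 'I', 'W'] left=['X'] right=['B', 'T'] parent=Z
Step 2 (down 2): focus=W path=1/2 depth=2 children=[] left=['M', 'I'] right=[] parent=A
Step 3 (up): focus=A path=1 depth=1 children=['M', 'I', 'W'] left=['X'] right=['B', 'T'] parent=Z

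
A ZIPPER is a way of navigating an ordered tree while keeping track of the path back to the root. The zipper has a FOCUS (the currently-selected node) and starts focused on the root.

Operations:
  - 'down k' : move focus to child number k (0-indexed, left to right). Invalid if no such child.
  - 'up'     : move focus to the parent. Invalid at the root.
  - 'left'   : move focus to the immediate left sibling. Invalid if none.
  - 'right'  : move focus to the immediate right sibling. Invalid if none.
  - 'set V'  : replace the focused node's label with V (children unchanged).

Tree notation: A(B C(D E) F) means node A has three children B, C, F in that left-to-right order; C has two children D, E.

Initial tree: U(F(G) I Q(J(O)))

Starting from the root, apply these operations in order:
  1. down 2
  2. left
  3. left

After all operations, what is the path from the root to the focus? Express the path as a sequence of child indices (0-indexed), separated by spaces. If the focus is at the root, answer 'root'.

Step 1 (down 2): focus=Q path=2 depth=1 children=['J'] left=['F', 'I'] right=[] parent=U
Step 2 (left): focus=I path=1 depth=1 children=[] left=['F'] right=['Q'] parent=U
Step 3 (left): focus=F path=0 depth=1 children=['G'] left=[] right=['I', 'Q'] parent=U

Answer: 0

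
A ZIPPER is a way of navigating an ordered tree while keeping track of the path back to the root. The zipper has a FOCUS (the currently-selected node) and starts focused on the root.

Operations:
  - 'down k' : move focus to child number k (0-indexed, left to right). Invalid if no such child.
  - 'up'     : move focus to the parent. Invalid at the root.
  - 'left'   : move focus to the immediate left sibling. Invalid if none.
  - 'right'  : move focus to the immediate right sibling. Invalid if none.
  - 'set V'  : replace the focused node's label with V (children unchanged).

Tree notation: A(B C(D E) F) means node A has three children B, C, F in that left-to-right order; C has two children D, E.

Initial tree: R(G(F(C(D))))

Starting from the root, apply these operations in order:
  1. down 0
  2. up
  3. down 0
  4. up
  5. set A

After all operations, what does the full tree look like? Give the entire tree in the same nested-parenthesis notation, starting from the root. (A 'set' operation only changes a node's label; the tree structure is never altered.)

Step 1 (down 0): focus=G path=0 depth=1 children=['F'] left=[] right=[] parent=R
Step 2 (up): focus=R path=root depth=0 children=['G'] (at root)
Step 3 (down 0): focus=G path=0 depth=1 children=['F'] left=[] right=[] parent=R
Step 4 (up): focus=R path=root depth=0 children=['G'] (at root)
Step 5 (set A): focus=A path=root depth=0 children=['G'] (at root)

Answer: A(G(F(C(D))))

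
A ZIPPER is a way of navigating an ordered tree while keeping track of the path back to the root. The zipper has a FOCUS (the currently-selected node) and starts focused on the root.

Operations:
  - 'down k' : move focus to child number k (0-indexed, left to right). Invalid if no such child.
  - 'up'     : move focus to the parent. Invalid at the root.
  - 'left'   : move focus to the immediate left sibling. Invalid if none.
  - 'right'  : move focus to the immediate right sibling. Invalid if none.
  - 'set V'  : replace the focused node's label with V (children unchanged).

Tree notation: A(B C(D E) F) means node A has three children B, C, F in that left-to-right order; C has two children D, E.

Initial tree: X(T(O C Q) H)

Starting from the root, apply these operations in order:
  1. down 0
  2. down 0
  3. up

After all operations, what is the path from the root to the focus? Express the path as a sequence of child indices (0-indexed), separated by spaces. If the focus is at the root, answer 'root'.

Step 1 (down 0): focus=T path=0 depth=1 children=['O', 'C', 'Q'] left=[] right=['H'] parent=X
Step 2 (down 0): focus=O path=0/0 depth=2 children=[] left=[] right=['C', 'Q'] parent=T
Step 3 (up): focus=T path=0 depth=1 children=['O', 'C', 'Q'] left=[] right=['H'] parent=X

Answer: 0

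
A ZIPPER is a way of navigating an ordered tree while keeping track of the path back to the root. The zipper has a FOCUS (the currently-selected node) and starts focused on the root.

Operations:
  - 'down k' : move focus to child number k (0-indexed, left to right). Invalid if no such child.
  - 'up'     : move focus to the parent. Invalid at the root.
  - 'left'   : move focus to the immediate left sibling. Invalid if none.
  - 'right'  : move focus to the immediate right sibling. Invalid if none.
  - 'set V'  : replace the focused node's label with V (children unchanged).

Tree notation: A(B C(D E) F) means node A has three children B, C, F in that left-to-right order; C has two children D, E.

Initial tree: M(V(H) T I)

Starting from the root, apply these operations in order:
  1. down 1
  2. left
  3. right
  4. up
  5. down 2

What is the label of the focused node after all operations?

Step 1 (down 1): focus=T path=1 depth=1 children=[] left=['V'] right=['I'] parent=M
Step 2 (left): focus=V path=0 depth=1 children=['H'] left=[] right=['T', 'I'] parent=M
Step 3 (right): focus=T path=1 depth=1 children=[] left=['V'] right=['I'] parent=M
Step 4 (up): focus=M path=root depth=0 children=['V', 'T', 'I'] (at root)
Step 5 (down 2): focus=I path=2 depth=1 children=[] left=['V', 'T'] right=[] parent=M

Answer: I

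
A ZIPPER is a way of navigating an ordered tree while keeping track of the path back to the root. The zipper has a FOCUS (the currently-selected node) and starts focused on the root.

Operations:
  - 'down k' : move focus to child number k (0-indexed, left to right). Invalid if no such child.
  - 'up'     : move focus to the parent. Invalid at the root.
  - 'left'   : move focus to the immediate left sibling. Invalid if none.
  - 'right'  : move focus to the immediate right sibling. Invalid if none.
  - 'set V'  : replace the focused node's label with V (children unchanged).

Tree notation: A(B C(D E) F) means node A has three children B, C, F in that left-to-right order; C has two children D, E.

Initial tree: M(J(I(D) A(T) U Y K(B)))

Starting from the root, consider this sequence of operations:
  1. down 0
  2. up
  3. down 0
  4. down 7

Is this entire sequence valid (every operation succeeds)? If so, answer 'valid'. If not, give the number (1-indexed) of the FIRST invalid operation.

Answer: 4

Derivation:
Step 1 (down 0): focus=J path=0 depth=1 children=['I', 'A', 'U', 'Y', 'K'] left=[] right=[] parent=M
Step 2 (up): focus=M path=root depth=0 children=['J'] (at root)
Step 3 (down 0): focus=J path=0 depth=1 children=['I', 'A', 'U', 'Y', 'K'] left=[] right=[] parent=M
Step 4 (down 7): INVALID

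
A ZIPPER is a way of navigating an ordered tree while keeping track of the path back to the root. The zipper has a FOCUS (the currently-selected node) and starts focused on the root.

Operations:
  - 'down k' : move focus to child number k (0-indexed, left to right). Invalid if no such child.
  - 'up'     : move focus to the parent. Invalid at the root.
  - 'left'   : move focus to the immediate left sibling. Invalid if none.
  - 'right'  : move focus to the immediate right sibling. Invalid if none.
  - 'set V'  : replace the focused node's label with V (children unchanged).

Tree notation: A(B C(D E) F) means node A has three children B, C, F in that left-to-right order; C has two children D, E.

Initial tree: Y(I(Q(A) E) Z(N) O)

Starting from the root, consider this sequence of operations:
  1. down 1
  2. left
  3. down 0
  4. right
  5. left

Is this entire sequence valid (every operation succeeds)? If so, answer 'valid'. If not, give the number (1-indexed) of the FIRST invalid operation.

Answer: valid

Derivation:
Step 1 (down 1): focus=Z path=1 depth=1 children=['N'] left=['I'] right=['O'] parent=Y
Step 2 (left): focus=I path=0 depth=1 children=['Q', 'E'] left=[] right=['Z', 'O'] parent=Y
Step 3 (down 0): focus=Q path=0/0 depth=2 children=['A'] left=[] right=['E'] parent=I
Step 4 (right): focus=E path=0/1 depth=2 children=[] left=['Q'] right=[] parent=I
Step 5 (left): focus=Q path=0/0 depth=2 children=['A'] left=[] right=['E'] parent=I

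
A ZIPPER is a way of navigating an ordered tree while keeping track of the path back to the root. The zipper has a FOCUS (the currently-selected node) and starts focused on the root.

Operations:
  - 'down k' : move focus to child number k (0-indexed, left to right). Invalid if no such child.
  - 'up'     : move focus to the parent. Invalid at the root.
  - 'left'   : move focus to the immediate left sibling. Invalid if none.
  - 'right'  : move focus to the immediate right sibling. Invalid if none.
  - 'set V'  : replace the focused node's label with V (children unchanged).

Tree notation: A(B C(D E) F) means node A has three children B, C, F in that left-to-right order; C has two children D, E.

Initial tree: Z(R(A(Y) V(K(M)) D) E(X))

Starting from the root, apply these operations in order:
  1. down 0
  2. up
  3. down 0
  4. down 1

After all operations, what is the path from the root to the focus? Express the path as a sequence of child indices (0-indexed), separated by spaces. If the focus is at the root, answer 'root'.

Step 1 (down 0): focus=R path=0 depth=1 children=['A', 'V', 'D'] left=[] right=['E'] parent=Z
Step 2 (up): focus=Z path=root depth=0 children=['R', 'E'] (at root)
Step 3 (down 0): focus=R path=0 depth=1 children=['A', 'V', 'D'] left=[] right=['E'] parent=Z
Step 4 (down 1): focus=V path=0/1 depth=2 children=['K'] left=['A'] right=['D'] parent=R

Answer: 0 1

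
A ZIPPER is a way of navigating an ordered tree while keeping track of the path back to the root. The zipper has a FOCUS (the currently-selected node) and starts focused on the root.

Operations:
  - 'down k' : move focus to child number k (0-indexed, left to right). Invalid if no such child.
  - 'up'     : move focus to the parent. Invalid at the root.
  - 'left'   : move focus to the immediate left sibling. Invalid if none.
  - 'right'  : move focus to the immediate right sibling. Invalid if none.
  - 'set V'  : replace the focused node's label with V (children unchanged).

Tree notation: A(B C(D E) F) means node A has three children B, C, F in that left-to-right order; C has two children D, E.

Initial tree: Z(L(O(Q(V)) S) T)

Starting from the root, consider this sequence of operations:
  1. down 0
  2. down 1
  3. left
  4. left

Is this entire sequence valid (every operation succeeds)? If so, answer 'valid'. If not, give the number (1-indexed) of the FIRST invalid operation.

Step 1 (down 0): focus=L path=0 depth=1 children=['O', 'S'] left=[] right=['T'] parent=Z
Step 2 (down 1): focus=S path=0/1 depth=2 children=[] left=['O'] right=[] parent=L
Step 3 (left): focus=O path=0/0 depth=2 children=['Q'] left=[] right=['S'] parent=L
Step 4 (left): INVALID

Answer: 4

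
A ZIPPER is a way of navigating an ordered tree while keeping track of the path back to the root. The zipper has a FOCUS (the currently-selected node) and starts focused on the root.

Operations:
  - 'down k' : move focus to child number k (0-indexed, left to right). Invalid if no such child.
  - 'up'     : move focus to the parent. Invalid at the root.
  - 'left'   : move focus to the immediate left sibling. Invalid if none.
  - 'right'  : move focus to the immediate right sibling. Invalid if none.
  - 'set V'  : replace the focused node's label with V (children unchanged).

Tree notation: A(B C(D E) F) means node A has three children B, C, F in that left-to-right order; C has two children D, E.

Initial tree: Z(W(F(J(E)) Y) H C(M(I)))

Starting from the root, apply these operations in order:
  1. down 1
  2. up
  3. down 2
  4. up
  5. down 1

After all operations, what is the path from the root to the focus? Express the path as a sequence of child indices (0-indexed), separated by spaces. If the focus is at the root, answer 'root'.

Answer: 1

Derivation:
Step 1 (down 1): focus=H path=1 depth=1 children=[] left=['W'] right=['C'] parent=Z
Step 2 (up): focus=Z path=root depth=0 children=['W', 'H', 'C'] (at root)
Step 3 (down 2): focus=C path=2 depth=1 children=['M'] left=['W', 'H'] right=[] parent=Z
Step 4 (up): focus=Z path=root depth=0 children=['W', 'H', 'C'] (at root)
Step 5 (down 1): focus=H path=1 depth=1 children=[] left=['W'] right=['C'] parent=Z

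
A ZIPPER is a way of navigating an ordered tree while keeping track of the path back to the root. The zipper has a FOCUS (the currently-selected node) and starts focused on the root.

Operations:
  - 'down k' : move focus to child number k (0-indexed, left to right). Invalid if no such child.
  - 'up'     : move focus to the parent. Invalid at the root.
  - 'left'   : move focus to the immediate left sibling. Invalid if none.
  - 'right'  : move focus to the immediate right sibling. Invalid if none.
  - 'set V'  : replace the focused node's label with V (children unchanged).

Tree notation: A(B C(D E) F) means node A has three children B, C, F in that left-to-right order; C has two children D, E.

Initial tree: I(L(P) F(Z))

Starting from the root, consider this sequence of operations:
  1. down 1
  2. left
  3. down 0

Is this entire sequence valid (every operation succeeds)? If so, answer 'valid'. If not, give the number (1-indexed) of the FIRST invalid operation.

Step 1 (down 1): focus=F path=1 depth=1 children=['Z'] left=['L'] right=[] parent=I
Step 2 (left): focus=L path=0 depth=1 children=['P'] left=[] right=['F'] parent=I
Step 3 (down 0): focus=P path=0/0 depth=2 children=[] left=[] right=[] parent=L

Answer: valid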